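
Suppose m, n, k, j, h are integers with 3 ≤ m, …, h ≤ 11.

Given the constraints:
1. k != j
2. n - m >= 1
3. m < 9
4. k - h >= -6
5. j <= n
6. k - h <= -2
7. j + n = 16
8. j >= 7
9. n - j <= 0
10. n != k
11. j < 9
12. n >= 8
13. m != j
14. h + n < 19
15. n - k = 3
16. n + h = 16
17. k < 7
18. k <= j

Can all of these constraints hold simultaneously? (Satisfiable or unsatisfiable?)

Satisfiable

One satisfying assignment is m = 5, n = 8, k = 5, j = 8, h = 8.
For the less obvious constraints — constraint 2: n - m = 3; constraint 4: k - h = -3; constraint 6: k - h = -3 — and the others hold by inspection.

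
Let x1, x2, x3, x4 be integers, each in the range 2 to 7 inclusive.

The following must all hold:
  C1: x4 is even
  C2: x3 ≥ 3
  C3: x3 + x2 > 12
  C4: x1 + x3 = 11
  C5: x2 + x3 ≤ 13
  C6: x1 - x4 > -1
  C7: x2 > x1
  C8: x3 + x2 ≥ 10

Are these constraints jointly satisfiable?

The assignment x1 = 5, x2 = 7, x3 = 6, x4 = 4 works:
  constraint 3 holds since x3 + x2 = 13.
  constraint 4 holds since x1 + x3 = 11.
The rest check out directly.

Satisfiable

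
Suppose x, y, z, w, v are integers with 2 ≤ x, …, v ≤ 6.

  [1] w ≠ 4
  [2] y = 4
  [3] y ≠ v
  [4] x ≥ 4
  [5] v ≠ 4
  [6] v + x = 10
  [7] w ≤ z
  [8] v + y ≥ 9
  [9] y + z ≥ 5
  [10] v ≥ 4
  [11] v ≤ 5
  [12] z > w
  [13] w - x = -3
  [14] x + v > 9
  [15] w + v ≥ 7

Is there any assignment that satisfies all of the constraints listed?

Satisfiable

The assignment x = 5, y = 4, z = 4, w = 2, v = 5 works:
  constraint 6 holds since v + x = 10.
  constraint 8 holds since v + y = 9.
  constraint 9 holds since y + z = 8.
The rest check out directly.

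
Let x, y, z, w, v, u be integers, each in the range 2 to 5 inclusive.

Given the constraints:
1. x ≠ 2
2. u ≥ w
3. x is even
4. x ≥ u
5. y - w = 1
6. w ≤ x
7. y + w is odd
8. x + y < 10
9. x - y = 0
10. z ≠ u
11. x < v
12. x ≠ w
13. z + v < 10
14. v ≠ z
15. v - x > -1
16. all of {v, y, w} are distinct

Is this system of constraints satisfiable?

Satisfiable

The assignment x = 4, y = 4, z = 2, w = 3, v = 5, u = 4 works:
  constraint 5 holds since y - w = 1.
  constraint 8 holds since x + y = 8.
The rest check out directly.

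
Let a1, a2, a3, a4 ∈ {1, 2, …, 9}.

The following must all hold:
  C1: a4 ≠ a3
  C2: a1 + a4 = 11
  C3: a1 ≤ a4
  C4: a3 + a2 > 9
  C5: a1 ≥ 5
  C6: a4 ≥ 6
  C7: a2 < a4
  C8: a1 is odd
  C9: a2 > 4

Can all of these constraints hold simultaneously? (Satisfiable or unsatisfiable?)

Satisfiable

The assignment a1 = 5, a2 = 5, a3 = 7, a4 = 6 works:
  constraint 2 holds since a1 + a4 = 11.
  constraint 4 holds since a3 + a2 = 12.
  constraint 8 holds since a1 = 5 is odd.
The rest check out directly.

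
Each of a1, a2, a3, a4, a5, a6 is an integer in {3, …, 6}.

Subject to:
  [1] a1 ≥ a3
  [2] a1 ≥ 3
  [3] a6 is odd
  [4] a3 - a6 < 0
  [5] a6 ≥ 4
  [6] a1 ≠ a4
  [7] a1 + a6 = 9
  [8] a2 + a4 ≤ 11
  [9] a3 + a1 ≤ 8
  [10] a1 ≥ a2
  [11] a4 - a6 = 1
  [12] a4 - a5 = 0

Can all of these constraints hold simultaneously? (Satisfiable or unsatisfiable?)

Take a1 = 4, a2 = 4, a3 = 3, a4 = 6, a5 = 6, a6 = 5. Then constraint 4: a3 - a6 = -2; constraint 7: a1 + a6 = 9, and every other listed constraint is also met.

Satisfiable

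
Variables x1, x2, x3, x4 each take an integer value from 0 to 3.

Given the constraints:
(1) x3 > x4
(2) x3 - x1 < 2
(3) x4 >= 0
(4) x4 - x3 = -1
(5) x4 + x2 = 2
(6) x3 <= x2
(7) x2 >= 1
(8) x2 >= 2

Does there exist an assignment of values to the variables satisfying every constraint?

Satisfiable

Setting (x1, x2, x3, x4) = (0, 2, 1, 0) satisfies everything: constraint 2: x3 - x1 = 1; constraint 4: x4 - x3 = -1; constraint 5: x4 + x2 = 2, and the others follow.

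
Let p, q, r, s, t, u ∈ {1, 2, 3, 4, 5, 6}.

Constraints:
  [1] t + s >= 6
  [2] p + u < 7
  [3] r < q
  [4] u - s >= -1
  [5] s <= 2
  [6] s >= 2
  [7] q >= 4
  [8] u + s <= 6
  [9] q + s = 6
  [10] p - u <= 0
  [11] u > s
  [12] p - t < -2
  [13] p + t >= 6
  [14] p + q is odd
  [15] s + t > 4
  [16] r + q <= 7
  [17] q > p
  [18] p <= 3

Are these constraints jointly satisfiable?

One satisfying assignment is p = 1, q = 4, r = 3, s = 2, t = 5, u = 4.
For the less obvious constraints — constraint 1: t + s = 7; constraint 2: p + u = 5 — and the others hold by inspection.

Satisfiable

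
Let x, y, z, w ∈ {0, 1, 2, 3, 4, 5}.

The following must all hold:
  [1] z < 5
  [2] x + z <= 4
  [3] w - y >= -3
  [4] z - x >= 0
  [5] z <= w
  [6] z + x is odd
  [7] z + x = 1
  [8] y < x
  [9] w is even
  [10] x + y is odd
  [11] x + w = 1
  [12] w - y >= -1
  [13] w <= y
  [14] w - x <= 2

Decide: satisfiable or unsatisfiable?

Constraints 4, 5, 8, and 13 give x ≤ z, z ≤ w, w ≤ y, y < x. Chaining: x ≤ z ≤ w ≤ y < x, which forces x < x — impossible.

Unsatisfiable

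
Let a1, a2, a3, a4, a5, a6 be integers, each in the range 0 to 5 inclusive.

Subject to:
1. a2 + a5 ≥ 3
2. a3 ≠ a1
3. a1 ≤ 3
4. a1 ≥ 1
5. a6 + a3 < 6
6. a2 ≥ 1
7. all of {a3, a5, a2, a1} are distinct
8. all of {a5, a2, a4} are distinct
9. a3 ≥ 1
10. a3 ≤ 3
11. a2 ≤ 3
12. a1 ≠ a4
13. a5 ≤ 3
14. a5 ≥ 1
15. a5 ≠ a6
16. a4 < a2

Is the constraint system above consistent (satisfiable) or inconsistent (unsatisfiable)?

Constraints 3, 4, 6, 9, 10, 11, 13, and 14 confine each of a3, a5, a2, a1 to the 3 values {1, …, 3}.
Constraint 7 requires all 4 of them to be distinct, but only 3 values are available — impossible by the pigeonhole principle.

Unsatisfiable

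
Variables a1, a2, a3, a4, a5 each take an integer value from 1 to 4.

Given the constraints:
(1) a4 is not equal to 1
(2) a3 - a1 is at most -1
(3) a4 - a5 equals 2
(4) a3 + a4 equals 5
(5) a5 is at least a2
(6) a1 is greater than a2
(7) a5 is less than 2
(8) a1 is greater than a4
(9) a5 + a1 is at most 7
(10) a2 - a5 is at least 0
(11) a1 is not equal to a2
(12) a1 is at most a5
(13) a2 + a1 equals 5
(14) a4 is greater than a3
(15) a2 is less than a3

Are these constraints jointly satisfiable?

Constraints 8, 10, 12, 14, and 15 give a4 < a1, a1 ≤ a5, a5 ≤ a2, a2 < a3, a3 < a4. Chaining: a4 < a1 ≤ a5 ≤ a2 < a3 < a4, which forces a4 < a4 — impossible.

Unsatisfiable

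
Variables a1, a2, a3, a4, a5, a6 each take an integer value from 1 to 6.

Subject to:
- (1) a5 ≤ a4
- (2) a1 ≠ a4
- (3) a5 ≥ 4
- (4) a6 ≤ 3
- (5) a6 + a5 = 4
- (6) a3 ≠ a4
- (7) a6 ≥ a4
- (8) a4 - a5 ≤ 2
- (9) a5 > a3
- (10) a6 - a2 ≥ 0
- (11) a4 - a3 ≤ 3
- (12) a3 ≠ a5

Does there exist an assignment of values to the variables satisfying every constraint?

From constraints 1 and 3: a4 ≥ a5 and a5 ≥ 4, so a4 ≥ 4. From constraints 4 and 7: a4 ≤ a6 and a6 ≤ 3, so a4 ≤ 3. But 3 < 4, so no value of a4 works.

Unsatisfiable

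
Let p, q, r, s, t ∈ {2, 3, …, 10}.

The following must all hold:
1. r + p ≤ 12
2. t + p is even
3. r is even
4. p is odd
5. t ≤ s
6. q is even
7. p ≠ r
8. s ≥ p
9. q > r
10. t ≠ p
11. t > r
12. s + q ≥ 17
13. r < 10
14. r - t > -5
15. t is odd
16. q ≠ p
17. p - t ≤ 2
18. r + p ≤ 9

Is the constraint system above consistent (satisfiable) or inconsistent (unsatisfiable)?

Satisfiable

The assignment p = 7, q = 10, r = 2, s = 10, t = 5 works:
  constraint 1 holds since r + p = 9.
  constraint 12 holds since s + q = 20.
The rest check out directly.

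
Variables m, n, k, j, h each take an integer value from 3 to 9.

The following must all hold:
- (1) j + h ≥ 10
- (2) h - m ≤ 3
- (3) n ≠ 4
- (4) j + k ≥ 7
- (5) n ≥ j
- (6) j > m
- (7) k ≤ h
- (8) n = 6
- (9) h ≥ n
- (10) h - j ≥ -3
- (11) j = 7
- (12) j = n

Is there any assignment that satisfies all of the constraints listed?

Unsatisfiable

Constraint 11 fixes j = 7 and constraint 8 fixes n = 6, but constraint 12 requires j = n. Since 7 ≠ 6, contradiction.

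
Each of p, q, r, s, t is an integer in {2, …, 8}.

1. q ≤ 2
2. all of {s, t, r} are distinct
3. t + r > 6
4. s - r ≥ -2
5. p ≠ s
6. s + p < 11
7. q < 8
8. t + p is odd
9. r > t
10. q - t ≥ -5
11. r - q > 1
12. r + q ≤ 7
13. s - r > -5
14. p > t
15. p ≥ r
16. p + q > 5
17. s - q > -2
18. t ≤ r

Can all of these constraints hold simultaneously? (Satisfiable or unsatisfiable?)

Satisfiable

One satisfying assignment is p = 5, q = 2, r = 5, s = 3, t = 4.
For the less obvious constraints — constraint 3: t + r = 9; constraint 4: s - r = -2 — and the others hold by inspection.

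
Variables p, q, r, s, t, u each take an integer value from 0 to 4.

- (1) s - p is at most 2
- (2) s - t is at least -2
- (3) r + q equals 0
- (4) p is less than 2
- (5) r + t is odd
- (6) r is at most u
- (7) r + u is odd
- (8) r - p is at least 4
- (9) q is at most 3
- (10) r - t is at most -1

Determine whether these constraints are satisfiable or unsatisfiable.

Unsatisfiable

Constraints 1, 2, 8, and 10 give p − s ≥ -2, s − t ≥ -2, t − r ≥ 1, r − p ≥ 4.
Adding all 4 inequalities: the left sides telescope to 0, and the right sides sum to (-2) + (-2) + 1 + 4 = 1. So 0 ≥ 1, which is false.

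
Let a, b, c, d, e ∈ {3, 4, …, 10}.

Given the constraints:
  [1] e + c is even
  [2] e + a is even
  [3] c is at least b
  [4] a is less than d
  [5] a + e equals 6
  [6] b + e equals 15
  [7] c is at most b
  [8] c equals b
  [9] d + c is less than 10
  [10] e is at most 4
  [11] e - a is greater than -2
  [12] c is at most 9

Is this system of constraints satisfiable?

From constraints 3 and 12: b ≤ c ≤ 9. From constraint 10: e ≤ 4. Hence b + e ≤ 13. But constraint 6 requires b + e = 15, and 15 > 13. Contradiction.

Unsatisfiable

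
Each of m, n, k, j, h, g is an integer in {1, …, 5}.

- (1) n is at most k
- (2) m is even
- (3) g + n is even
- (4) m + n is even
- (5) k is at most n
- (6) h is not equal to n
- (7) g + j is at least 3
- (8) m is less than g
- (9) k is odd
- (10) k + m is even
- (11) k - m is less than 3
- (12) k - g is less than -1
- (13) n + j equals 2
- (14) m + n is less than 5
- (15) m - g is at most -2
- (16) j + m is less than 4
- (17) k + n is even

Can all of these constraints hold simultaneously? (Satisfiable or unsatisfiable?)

Constraint 9 makes k odd and constraint 2 makes m even, so k + m must be odd. Constraint 10 says k + m is even — contradiction.

Unsatisfiable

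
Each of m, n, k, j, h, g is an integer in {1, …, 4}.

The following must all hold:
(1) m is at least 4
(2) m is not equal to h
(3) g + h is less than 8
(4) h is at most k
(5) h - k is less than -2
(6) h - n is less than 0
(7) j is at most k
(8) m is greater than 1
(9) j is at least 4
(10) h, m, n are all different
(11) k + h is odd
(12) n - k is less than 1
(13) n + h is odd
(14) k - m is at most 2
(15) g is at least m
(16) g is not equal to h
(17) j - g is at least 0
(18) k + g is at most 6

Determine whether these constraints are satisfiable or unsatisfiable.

Unsatisfiable

From constraints 7 and 9: k ≥ j ≥ 4. From constraints 1 and 15: g ≥ m ≥ 4. Hence k + g ≥ 8. But constraint 18 requires k + g ≤ 6, and 6 < 8. Contradiction.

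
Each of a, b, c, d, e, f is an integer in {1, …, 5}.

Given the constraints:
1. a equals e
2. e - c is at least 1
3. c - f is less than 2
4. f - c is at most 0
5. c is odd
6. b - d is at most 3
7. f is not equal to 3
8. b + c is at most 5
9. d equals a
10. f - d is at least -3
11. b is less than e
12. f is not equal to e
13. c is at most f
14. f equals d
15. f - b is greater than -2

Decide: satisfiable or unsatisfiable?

From constraints 1, 9, and 14, f = d = a = e, so f = e. But constraint 12 says f ≠ e. Contradiction.

Unsatisfiable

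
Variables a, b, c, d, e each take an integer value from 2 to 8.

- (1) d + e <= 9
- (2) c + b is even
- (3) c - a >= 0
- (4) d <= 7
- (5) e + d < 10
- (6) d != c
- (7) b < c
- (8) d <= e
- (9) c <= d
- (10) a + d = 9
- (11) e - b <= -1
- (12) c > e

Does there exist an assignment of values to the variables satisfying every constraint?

Constraints 7, 8, 9, and 11 give c ≤ d, d ≤ e, e < b, b < c. Chaining: c ≤ d ≤ e < b < c, which forces c < c — impossible.

Unsatisfiable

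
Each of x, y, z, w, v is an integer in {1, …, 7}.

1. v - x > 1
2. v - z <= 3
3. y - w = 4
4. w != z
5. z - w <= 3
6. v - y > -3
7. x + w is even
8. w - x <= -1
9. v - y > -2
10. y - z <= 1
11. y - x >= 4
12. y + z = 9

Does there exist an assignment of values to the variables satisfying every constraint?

Constraints 5, 8, 10, and 11 give y − x ≥ 4, x − w ≥ 1, w − z ≥ -3, z − y ≥ -1.
Adding all 4 inequalities: the left sides telescope to 0, and the right sides sum to 4 + 1 + (-3) + (-1) = 1. So 0 ≥ 1, which is false.

Unsatisfiable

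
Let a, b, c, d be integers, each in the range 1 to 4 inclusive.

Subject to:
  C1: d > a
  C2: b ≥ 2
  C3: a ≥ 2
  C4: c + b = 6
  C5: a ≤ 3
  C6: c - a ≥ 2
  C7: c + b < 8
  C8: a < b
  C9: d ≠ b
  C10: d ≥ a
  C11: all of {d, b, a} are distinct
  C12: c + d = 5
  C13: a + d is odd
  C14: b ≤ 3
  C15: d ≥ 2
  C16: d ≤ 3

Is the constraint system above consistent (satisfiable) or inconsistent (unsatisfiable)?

Unsatisfiable

Constraints 2, 3, 5, 14, 15, and 16 confine each of d, b, a to the 2 values {2, 3}.
Constraint 11 requires all 3 of them to be distinct, but only 2 values are available — impossible by the pigeonhole principle.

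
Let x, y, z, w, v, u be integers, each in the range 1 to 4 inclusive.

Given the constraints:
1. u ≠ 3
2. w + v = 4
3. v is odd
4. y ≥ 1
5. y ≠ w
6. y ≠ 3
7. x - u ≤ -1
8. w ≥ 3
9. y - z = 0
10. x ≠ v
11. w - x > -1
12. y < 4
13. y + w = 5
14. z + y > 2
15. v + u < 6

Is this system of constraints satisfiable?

Setting (x, y, z, w, v, u) = (2, 2, 2, 3, 1, 4) satisfies everything: constraint 2: w + v = 4; constraint 7: x - u = -2; constraint 9: y - z = 0, and the others follow.

Satisfiable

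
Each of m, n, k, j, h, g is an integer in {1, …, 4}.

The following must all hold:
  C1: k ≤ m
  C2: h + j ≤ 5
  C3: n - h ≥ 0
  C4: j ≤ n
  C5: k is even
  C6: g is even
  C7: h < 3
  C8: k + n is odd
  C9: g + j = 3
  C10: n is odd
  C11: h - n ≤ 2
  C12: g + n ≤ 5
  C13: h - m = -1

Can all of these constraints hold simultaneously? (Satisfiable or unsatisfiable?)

The assignment m = 2, n = 1, k = 2, j = 1, h = 1, g = 2 works:
  constraint 2 holds since h + j = 2.
  constraint 3 holds since n - h = 0.
  constraint 9 holds since g + j = 3.
The rest check out directly.

Satisfiable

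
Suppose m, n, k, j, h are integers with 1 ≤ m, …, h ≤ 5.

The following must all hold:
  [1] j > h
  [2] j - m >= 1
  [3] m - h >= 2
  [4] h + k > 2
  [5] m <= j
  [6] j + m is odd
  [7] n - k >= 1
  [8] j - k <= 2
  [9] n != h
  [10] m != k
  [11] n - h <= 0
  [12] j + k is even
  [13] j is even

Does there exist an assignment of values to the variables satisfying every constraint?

Constraints 2, 3, 7, 8, and 11 give h − n ≥ 0, n − k ≥ 1, k − j ≥ -2, j − m ≥ 1, m − h ≥ 2.
Adding all 5 inequalities: the left sides telescope to 0, and the right sides sum to 0 + 1 + (-2) + 1 + 2 = 2. So 0 ≥ 2, which is false.

Unsatisfiable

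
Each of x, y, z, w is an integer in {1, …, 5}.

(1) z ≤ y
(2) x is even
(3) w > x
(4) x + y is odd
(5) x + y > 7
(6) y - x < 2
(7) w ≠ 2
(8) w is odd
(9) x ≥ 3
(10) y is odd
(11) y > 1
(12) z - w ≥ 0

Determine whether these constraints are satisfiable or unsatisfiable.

Satisfiable

Try x = 4, y = 5, z = 5, w = 5.
Check constraint 5: x + y = 9; constraint 6: y - x = 1; constraint 12: z - w = 0. The remaining constraints are straightforward to verify.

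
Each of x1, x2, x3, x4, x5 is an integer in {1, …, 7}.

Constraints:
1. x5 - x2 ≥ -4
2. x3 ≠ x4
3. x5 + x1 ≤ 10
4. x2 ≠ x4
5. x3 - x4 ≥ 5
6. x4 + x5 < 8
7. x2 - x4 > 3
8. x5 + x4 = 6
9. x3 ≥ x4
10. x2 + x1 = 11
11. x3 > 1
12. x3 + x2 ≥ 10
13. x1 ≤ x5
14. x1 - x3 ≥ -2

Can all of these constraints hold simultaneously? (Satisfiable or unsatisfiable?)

Satisfiable

Try x1 = 5, x2 = 6, x3 = 6, x4 = 1, x5 = 5.
Check constraint 1: x5 - x2 = -1; constraint 3: x5 + x1 = 10; constraint 5: x3 - x4 = 5. The remaining constraints are straightforward to verify.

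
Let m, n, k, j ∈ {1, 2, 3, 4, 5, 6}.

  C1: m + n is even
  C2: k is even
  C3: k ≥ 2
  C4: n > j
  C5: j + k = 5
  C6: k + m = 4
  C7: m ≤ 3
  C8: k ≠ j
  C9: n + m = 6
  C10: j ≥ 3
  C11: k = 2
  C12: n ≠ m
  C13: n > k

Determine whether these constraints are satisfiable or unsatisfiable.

Take m = 2, n = 4, k = 2, j = 3. Then constraint 5: j + k = 5; constraint 6: k + m = 4, and every other listed constraint is also met.

Satisfiable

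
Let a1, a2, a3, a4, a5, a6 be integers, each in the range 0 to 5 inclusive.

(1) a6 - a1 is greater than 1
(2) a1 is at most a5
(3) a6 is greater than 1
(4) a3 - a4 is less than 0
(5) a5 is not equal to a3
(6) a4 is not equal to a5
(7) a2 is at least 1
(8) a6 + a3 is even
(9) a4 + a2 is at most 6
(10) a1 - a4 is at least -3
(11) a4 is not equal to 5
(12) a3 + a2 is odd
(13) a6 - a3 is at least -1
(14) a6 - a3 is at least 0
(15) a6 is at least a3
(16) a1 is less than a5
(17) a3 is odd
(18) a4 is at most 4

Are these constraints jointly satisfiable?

One satisfying assignment is a1 = 1, a2 = 2, a3 = 1, a4 = 3, a5 = 4, a6 = 3.
For the less obvious constraints — constraint 1: a6 - a1 = 2; constraint 4: a3 - a4 = -2; constraint 9: a4 + a2 = 5 — and the others hold by inspection.

Satisfiable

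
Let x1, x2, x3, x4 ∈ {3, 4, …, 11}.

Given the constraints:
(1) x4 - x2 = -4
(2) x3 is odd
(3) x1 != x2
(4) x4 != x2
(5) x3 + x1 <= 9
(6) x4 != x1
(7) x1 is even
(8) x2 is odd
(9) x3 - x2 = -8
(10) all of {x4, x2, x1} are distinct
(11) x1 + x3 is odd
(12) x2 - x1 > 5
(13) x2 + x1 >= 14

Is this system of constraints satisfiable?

Satisfiable

Setting (x1, x2, x3, x4) = (4, 11, 3, 7) satisfies everything: constraint 1: x4 - x2 = -4; constraint 5: x3 + x1 = 7, and the others follow.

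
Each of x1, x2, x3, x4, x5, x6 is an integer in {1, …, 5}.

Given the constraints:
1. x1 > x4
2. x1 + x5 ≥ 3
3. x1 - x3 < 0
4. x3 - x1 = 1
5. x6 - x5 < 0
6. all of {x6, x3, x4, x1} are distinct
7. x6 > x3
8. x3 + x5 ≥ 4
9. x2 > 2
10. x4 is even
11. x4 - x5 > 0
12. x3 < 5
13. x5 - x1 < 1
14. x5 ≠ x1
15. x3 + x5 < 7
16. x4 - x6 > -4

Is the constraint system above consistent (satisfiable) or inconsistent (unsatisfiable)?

Unsatisfiable

Constraints 1, 3, 5, 7, and 11 give x4 < x1, x1 < x3, x3 < x6, x6 < x5, x5 < x4. Chaining: x4 < x1 < x3 < x6 < x5 < x4, which forces x4 < x4 — impossible.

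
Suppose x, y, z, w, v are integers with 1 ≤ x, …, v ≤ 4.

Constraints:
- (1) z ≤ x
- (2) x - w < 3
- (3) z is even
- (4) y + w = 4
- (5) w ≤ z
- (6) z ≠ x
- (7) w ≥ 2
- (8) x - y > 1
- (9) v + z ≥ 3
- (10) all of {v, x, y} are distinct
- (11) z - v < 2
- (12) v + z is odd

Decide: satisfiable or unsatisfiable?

One satisfying assignment is x = 4, y = 2, z = 2, w = 2, v = 1.
For the less obvious constraints — constraint 2: x - w = 2; constraint 4: y + w = 4; constraint 8: x - y = 2 — and the others hold by inspection.

Satisfiable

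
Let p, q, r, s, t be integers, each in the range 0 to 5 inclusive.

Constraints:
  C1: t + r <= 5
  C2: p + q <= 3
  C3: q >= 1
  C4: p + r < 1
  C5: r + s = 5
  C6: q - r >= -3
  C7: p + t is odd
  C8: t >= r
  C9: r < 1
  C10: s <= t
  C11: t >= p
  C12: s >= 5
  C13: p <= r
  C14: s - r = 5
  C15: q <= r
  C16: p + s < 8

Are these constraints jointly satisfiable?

From constraints 10 and 12: t ≥ s ≥ 5. From constraints 3 and 15: r ≥ q ≥ 1. Hence t + r ≥ 6. But constraint 1 requires t + r ≤ 5, and 5 < 6. Contradiction.

Unsatisfiable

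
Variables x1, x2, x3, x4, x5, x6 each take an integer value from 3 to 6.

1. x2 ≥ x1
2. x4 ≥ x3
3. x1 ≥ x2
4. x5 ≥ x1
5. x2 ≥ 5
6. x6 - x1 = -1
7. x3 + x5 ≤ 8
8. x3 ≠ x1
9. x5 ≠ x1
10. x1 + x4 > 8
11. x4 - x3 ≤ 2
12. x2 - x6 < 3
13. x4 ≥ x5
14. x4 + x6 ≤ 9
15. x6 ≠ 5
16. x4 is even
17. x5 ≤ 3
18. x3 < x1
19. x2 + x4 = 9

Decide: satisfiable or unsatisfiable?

From constraints 3 and 5: x1 ≥ x2 and x2 ≥ 5, so x1 ≥ 5. From constraints 4 and 17: x1 ≤ x5 and x5 ≤ 3, so x1 ≤ 3. But 3 < 5, so no value of x1 works.

Unsatisfiable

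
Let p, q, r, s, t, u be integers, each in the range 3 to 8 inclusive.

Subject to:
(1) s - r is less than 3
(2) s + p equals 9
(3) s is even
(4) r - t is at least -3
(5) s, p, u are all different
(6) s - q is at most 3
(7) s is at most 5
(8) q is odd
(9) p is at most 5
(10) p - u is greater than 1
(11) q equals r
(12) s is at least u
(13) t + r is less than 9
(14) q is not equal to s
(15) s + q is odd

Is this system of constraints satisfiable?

Satisfiable

Setting (p, q, r, s, t, u) = (5, 3, 3, 4, 3, 3) satisfies everything: constraint 1: s - r = 1; constraint 2: s + p = 9, and the others follow.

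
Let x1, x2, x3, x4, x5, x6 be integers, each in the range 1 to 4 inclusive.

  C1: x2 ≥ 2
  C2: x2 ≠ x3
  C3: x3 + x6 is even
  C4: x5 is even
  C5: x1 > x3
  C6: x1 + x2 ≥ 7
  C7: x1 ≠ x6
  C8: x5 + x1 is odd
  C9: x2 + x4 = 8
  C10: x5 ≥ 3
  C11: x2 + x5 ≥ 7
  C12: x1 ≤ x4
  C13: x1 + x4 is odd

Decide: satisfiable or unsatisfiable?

Satisfiable

One satisfying assignment is x1 = 3, x2 = 4, x3 = 1, x4 = 4, x5 = 4, x6 = 1.
For the less obvious constraints — constraint 6: x1 + x2 = 7; constraint 9: x2 + x4 = 8; constraint 11: x2 + x5 = 8 — and the others hold by inspection.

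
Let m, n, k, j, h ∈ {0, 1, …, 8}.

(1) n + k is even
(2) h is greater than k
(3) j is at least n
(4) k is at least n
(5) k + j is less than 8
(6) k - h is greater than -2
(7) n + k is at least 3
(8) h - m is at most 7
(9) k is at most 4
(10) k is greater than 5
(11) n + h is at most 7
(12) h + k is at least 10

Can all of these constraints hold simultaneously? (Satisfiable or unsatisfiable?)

Unsatisfiable

From constraint 10: k ≥ 6. From constraint 9: k ≤ 4. But 4 < 6, so no value of k works.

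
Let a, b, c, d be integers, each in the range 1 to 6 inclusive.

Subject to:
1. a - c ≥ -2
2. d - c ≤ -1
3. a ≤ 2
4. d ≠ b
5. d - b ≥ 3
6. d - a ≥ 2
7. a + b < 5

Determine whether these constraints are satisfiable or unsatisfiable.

Constraints 1, 2, and 6 give c − d ≥ 1, d − a ≥ 2, a − c ≥ -2.
Adding all 3 inequalities: the left sides telescope to 0, and the right sides sum to 1 + 2 + (-2) = 1. So 0 ≥ 1, which is false.

Unsatisfiable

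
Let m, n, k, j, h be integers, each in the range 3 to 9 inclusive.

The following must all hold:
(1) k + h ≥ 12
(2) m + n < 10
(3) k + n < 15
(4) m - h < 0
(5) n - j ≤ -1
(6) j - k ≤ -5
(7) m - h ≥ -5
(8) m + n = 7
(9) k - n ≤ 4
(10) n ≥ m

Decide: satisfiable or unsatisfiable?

Constraints 5, 6, and 9 give n − k ≥ -4, k − j ≥ 5, j − n ≥ 1.
Adding all 3 inequalities: the left sides telescope to 0, and the right sides sum to (-4) + 5 + 1 = 2. So 0 ≥ 2, which is false.

Unsatisfiable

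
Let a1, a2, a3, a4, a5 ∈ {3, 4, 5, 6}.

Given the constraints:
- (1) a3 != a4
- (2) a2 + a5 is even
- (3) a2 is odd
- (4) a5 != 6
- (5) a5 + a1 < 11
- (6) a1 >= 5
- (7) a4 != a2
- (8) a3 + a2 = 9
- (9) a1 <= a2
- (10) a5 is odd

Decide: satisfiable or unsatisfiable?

Take a1 = 5, a2 = 5, a3 = 4, a4 = 6, a5 = 3. Then constraint 5: a5 + a1 = 8; constraint 8: a3 + a2 = 9, and every other listed constraint is also met.

Satisfiable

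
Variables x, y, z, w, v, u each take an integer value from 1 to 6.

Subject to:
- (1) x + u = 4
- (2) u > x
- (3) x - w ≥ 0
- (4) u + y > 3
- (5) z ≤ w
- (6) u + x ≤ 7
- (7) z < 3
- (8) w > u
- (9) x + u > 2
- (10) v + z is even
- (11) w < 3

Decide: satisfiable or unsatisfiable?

Constraints 2, 3, and 8 give x < u, u < w, w ≤ x. Chaining: x < u < w ≤ x, which forces x < x — impossible.

Unsatisfiable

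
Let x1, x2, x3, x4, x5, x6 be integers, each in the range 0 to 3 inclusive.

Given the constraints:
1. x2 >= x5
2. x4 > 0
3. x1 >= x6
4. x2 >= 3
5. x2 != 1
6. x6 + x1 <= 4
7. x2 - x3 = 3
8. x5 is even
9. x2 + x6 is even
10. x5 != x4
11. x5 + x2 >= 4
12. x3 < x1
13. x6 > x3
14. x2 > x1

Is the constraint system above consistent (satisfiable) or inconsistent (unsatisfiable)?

Satisfiable

Setting (x1, x2, x3, x4, x5, x6) = (2, 3, 0, 1, 2, 1) satisfies everything: constraint 6: x6 + x1 = 3; constraint 7: x2 - x3 = 3, and the others follow.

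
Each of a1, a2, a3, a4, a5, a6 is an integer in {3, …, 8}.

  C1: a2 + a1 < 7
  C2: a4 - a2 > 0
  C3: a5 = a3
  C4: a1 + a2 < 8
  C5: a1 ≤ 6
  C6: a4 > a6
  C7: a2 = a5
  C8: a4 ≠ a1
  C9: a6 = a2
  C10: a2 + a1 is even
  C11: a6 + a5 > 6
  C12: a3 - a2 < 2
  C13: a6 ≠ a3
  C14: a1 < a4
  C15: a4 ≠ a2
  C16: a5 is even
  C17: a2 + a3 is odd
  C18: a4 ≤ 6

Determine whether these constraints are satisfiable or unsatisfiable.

From constraints 3, 7, and 9, a6 = a2 = a5 = a3, so a6 = a3. But constraint 13 says a6 ≠ a3. Contradiction.

Unsatisfiable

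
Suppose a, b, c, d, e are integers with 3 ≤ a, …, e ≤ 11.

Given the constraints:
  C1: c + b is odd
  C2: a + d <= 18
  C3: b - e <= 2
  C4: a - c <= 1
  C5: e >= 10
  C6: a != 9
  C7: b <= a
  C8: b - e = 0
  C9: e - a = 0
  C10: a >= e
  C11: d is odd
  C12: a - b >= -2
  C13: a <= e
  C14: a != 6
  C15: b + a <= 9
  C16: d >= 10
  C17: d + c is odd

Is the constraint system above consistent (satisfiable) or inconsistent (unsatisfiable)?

Unsatisfiable

From constraints 5 and 10: a ≥ e ≥ 10. From constraint 16: d ≥ 10. Hence a + d ≥ 20. But constraint 2 requires a + d ≤ 18, and 18 < 20. Contradiction.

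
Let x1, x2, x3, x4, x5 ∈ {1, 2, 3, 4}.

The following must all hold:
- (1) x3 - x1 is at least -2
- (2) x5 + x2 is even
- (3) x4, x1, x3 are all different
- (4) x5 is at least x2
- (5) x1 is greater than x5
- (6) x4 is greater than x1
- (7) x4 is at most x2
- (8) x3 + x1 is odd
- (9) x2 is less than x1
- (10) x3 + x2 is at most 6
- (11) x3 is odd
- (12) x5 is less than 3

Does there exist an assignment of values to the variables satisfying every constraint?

Constraints 4, 5, 6, and 7 give x1 < x4, x4 ≤ x2, x2 ≤ x5, x5 < x1. Chaining: x1 < x4 ≤ x2 ≤ x5 < x1, which forces x1 < x1 — impossible.

Unsatisfiable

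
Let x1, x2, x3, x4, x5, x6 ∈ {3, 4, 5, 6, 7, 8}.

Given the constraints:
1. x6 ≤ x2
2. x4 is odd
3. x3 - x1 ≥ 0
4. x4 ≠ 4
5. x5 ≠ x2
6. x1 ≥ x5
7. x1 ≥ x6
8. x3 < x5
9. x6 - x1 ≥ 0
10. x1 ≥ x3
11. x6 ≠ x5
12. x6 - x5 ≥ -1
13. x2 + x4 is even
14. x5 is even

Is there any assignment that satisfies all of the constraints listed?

Constraints 3, 6, and 8 give x3 < x5, x5 ≤ x1, x1 ≤ x3. Chaining: x3 < x5 ≤ x1 ≤ x3, which forces x3 < x3 — impossible.

Unsatisfiable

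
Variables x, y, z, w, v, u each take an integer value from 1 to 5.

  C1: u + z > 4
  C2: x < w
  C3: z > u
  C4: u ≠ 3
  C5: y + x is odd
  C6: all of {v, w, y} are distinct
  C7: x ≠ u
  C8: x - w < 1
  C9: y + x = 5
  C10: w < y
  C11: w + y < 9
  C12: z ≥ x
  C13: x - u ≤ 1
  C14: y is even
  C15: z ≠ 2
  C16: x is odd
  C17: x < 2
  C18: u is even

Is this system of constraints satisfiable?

Satisfiable

Take x = 1, y = 4, z = 4, w = 2, v = 5, u = 2. Then constraint 1: u + z = 6; constraint 8: x - w = -1, and every other listed constraint is also met.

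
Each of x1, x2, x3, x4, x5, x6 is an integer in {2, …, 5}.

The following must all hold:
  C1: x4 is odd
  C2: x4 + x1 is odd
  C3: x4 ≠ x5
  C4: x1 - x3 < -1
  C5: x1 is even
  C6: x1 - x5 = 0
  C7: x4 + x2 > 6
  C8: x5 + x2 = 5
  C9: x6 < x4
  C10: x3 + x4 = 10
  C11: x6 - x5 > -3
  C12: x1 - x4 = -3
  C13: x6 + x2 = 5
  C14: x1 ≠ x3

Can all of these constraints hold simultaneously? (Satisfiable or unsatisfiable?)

Satisfiable

One satisfying assignment is x1 = 2, x2 = 3, x3 = 5, x4 = 5, x5 = 2, x6 = 2.
For the less obvious constraints — constraint 4: x1 - x3 = -3; constraint 6: x1 - x5 = 0 — and the others hold by inspection.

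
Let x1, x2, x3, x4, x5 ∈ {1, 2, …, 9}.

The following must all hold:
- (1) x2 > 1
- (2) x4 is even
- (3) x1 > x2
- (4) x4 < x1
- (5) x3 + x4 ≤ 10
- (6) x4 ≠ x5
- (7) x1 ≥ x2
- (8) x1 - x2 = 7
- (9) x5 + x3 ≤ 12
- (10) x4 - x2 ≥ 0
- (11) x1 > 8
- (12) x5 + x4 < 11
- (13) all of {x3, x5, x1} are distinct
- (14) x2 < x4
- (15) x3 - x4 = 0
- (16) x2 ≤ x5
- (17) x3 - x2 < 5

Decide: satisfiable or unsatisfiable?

Satisfiable

The assignment x1 = 9, x2 = 2, x3 = 4, x4 = 4, x5 = 6 works:
  constraint 5 holds since x3 + x4 = 8.
  constraint 8 holds since x1 - x2 = 7.
The rest check out directly.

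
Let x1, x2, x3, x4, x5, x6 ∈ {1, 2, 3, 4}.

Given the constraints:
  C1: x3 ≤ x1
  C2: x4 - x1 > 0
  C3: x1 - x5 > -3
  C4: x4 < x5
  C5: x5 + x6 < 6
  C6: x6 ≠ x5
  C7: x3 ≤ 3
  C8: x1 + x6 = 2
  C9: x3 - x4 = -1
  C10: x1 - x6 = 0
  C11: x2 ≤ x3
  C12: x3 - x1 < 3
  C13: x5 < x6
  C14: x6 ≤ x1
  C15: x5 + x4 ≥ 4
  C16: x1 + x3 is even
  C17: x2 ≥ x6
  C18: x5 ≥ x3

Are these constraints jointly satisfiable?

Unsatisfiable

Constraints 2, 4, 13, and 14 give x5 < x6, x6 ≤ x1, x1 < x4, x4 < x5. Chaining: x5 < x6 ≤ x1 < x4 < x5, which forces x5 < x5 — impossible.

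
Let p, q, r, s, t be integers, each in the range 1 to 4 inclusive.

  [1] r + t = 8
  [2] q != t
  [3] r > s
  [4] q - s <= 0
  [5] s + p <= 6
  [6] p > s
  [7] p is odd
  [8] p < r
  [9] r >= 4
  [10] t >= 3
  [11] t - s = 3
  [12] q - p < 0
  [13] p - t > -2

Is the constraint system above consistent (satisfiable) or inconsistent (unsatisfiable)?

Try p = 3, q = 1, r = 4, s = 1, t = 4.
Check constraint 1: r + t = 8; constraint 4: q - s = 0; constraint 5: s + p = 4. The remaining constraints are straightforward to verify.

Satisfiable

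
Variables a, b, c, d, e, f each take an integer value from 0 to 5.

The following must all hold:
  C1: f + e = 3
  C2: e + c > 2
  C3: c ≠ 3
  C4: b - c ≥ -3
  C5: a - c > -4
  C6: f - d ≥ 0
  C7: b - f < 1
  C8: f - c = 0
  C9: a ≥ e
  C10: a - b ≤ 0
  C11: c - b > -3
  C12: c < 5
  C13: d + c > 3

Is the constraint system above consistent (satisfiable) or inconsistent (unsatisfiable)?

Try a = 1, b = 2, c = 2, d = 2, e = 1, f = 2.
Check constraint 1: f + e = 3; constraint 2: e + c = 3; constraint 4: b - c = 0. The remaining constraints are straightforward to verify.

Satisfiable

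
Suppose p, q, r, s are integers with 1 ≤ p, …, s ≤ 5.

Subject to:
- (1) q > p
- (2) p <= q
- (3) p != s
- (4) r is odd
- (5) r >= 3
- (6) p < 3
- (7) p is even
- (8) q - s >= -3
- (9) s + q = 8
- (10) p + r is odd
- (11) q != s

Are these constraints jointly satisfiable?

Satisfiable

Try p = 2, q = 3, r = 3, s = 5.
Check constraint 8: q - s = -2; constraint 9: s + q = 8. The remaining constraints are straightforward to verify.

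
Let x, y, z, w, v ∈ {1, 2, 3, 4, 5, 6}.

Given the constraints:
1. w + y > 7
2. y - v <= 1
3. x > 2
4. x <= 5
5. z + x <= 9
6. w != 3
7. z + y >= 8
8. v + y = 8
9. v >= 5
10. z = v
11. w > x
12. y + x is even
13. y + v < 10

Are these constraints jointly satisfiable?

Satisfiable

Try x = 3, y = 3, z = 5, w = 6, v = 5.
Check constraint 1: w + y = 9; constraint 2: y - v = -2. The remaining constraints are straightforward to verify.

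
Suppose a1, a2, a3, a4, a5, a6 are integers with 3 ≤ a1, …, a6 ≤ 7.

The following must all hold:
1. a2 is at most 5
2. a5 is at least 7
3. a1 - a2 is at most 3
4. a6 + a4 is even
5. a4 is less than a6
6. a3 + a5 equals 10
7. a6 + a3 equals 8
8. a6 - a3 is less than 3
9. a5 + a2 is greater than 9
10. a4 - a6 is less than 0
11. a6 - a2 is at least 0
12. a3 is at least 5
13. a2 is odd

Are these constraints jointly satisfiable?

Unsatisfiable

From constraint 12: a3 ≥ 5. From constraint 2: a5 ≥ 7. Hence a3 + a5 ≥ 12. But constraint 6 requires a3 + a5 = 10, and 10 < 12. Contradiction.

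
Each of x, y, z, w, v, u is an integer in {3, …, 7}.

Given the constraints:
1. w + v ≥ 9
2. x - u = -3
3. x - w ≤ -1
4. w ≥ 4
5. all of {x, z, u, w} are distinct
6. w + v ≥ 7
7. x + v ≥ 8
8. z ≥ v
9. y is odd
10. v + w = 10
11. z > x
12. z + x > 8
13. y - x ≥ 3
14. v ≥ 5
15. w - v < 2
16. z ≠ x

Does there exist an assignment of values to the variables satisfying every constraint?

Satisfiable

One satisfying assignment is x = 4, y = 7, z = 6, w = 5, v = 5, u = 7.
For the less obvious constraints — constraint 1: w + v = 10; constraint 2: x - u = -3 — and the others hold by inspection.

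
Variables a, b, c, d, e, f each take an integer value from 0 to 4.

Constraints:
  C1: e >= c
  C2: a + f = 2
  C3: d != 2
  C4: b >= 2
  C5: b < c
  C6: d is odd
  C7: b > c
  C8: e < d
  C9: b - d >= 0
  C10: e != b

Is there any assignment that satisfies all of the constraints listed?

Constraints 1, 5, 8, and 9 give c ≤ e, e < d, d ≤ b, b < c. Chaining: c ≤ e < d ≤ b < c, which forces c < c — impossible.

Unsatisfiable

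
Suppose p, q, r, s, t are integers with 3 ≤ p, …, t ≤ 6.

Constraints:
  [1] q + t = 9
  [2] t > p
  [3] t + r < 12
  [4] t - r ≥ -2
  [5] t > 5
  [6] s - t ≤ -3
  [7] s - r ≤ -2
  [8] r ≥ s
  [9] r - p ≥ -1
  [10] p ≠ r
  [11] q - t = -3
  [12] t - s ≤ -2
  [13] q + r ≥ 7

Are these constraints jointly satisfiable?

Unsatisfiable

Constraints 4, 7, and 12 give t − r ≥ -2, r − s ≥ 2, s − t ≥ 2.
Adding all 3 inequalities: the left sides telescope to 0, and the right sides sum to (-2) + 2 + 2 = 2. So 0 ≥ 2, which is false.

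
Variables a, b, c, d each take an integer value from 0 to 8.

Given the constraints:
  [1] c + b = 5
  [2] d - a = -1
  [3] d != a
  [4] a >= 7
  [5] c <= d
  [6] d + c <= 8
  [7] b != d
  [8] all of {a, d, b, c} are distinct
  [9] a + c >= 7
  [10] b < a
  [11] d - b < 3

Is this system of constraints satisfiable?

Satisfiable

One satisfying assignment is a = 7, b = 5, c = 0, d = 6.
For the less obvious constraints — constraint 1: c + b = 5; constraint 2: d - a = -1 — and the others hold by inspection.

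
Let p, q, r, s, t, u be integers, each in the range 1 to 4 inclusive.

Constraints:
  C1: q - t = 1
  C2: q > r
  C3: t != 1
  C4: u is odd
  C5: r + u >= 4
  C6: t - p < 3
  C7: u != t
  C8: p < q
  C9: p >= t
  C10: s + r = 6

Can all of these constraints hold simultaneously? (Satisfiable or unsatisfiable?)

Take p = 3, q = 4, r = 3, s = 3, t = 3, u = 1. Then constraint 1: q - t = 1; constraint 5: r + u = 4, and every other listed constraint is also met.

Satisfiable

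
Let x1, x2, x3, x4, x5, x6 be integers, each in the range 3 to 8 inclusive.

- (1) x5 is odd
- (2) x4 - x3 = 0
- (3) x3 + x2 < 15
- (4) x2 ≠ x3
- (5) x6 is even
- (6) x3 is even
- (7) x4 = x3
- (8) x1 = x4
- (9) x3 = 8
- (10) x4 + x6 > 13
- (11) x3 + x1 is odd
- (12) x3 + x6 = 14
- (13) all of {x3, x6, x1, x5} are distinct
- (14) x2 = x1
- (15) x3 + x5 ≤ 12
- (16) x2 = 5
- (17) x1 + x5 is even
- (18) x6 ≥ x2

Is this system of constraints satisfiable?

Unsatisfiable

Constraint 16 fixes x2 = 5 and constraint 9 fixes x3 = 8. Constraints 7, 8, and 14 give x2 = x1 = x4 = x3, so x2 = x3. But 5 ≠ 8 — contradiction.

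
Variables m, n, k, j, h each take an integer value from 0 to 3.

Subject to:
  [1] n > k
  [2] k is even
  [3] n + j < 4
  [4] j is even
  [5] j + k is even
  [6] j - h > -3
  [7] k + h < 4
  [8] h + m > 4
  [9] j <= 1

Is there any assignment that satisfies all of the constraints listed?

Satisfiable

One satisfying assignment is m = 3, n = 1, k = 0, j = 0, h = 2.
For the less obvious constraints — constraint 3: n + j = 1; constraint 6: j - h = -2 — and the others hold by inspection.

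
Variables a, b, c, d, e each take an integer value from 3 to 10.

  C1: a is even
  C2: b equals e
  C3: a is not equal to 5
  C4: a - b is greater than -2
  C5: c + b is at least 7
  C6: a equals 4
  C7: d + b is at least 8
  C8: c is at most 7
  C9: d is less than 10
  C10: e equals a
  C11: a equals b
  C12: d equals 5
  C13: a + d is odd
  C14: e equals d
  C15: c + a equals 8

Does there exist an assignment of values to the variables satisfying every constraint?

Unsatisfiable

Constraint 6 fixes a = 4 and constraint 12 fixes d = 5. Constraints 2, 11, and 14 give a = b = e = d, so a = d. But 4 ≠ 5 — contradiction.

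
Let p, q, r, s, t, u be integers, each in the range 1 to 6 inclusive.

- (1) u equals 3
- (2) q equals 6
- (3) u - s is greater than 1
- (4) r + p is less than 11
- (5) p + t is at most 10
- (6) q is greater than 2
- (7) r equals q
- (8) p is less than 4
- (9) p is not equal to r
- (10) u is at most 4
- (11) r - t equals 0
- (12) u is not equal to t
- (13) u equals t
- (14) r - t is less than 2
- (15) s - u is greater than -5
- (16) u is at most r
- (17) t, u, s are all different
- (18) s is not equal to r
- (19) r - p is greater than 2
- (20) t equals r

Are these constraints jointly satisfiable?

Unsatisfiable

Constraint 1 fixes u = 3 and constraint 2 fixes q = 6. Constraints 7, 13, and 20 give u = t = r = q, so u = q. But 3 ≠ 6 — contradiction.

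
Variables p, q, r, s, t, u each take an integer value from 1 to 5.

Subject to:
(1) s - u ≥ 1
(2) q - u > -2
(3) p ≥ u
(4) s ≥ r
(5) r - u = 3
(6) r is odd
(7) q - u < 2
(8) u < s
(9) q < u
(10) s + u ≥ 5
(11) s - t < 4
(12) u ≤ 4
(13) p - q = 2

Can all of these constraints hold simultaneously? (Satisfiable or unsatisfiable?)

Setting (p, q, r, s, t, u) = (3, 1, 5, 5, 2, 2) satisfies everything: constraint 1: s - u = 3; constraint 2: q - u = -1; constraint 5: r - u = 3, and the others follow.

Satisfiable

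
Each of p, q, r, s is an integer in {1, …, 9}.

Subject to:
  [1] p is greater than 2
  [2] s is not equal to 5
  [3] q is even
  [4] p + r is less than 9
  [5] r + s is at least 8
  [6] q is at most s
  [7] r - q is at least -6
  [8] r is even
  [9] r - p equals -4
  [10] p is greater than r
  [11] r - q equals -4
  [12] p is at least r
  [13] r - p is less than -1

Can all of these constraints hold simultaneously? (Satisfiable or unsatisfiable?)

One satisfying assignment is p = 6, q = 6, r = 2, s = 9.
For the less obvious constraints — constraint 4: p + r = 8; constraint 5: r + s = 11 — and the others hold by inspection.

Satisfiable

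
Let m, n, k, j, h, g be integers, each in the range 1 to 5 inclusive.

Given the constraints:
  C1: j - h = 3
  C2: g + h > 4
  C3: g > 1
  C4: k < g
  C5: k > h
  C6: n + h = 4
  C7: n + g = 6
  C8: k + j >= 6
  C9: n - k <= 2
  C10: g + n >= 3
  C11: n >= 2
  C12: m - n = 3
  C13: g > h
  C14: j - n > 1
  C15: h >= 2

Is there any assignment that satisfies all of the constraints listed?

Try m = 5, n = 2, k = 3, j = 5, h = 2, g = 4.
Check constraint 1: j - h = 3; constraint 2: g + h = 6; constraint 6: n + h = 4. The remaining constraints are straightforward to verify.

Satisfiable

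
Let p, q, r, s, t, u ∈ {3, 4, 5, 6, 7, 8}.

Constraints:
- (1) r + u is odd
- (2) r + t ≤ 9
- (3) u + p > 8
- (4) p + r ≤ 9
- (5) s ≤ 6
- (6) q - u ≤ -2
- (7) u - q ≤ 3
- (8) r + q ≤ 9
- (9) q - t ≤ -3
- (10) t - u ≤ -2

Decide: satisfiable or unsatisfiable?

Unsatisfiable

Constraints 7, 9, and 10 give u − t ≥ 2, t − q ≥ 3, q − u ≥ -3.
Adding all 3 inequalities: the left sides telescope to 0, and the right sides sum to 2 + 3 + (-3) = 2. So 0 ≥ 2, which is false.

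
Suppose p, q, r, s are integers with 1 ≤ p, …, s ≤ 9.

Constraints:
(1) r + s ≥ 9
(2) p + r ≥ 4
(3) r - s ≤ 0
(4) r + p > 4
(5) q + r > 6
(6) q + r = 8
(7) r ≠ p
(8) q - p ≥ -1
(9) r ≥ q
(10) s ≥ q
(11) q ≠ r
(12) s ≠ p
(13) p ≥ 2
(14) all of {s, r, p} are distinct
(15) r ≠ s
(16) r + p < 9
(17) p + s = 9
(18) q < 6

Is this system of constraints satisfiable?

Setting (p, q, r, s) = (2, 3, 5, 7) satisfies everything: constraint 1: r + s = 12; constraint 2: p + r = 7, and the others follow.

Satisfiable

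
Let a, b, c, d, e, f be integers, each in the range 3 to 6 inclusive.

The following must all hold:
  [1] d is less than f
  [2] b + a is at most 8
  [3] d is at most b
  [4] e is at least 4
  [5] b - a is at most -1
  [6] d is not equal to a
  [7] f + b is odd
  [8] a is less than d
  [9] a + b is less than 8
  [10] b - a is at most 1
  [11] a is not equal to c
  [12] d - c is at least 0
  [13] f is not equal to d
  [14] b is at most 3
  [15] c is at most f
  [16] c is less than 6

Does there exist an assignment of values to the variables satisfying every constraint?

Unsatisfiable

Constraints 3, 5, and 8 give d ≤ b, b < a, a < d. Chaining: d ≤ b < a < d, which forces d < d — impossible.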